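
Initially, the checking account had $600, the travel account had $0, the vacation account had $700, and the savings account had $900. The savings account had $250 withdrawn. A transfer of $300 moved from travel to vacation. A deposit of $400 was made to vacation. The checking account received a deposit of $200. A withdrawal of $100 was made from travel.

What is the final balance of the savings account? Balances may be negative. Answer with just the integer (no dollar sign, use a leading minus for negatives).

Answer: 650

Derivation:
Tracking account balances step by step:
Start: checking=600, travel=0, vacation=700, savings=900
Event 1 (withdraw 250 from savings): savings: 900 - 250 = 650. Balances: checking=600, travel=0, vacation=700, savings=650
Event 2 (transfer 300 travel -> vacation): travel: 0 - 300 = -300, vacation: 700 + 300 = 1000. Balances: checking=600, travel=-300, vacation=1000, savings=650
Event 3 (deposit 400 to vacation): vacation: 1000 + 400 = 1400. Balances: checking=600, travel=-300, vacation=1400, savings=650
Event 4 (deposit 200 to checking): checking: 600 + 200 = 800. Balances: checking=800, travel=-300, vacation=1400, savings=650
Event 5 (withdraw 100 from travel): travel: -300 - 100 = -400. Balances: checking=800, travel=-400, vacation=1400, savings=650

Final balance of savings: 650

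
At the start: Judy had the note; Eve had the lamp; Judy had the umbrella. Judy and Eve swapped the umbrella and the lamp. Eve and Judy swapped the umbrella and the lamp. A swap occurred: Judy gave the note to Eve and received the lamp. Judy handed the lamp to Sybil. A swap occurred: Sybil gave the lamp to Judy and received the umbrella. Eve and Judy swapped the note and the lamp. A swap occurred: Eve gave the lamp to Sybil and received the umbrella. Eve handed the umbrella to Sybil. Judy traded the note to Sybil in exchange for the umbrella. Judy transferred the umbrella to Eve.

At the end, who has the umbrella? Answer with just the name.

Answer: Eve

Derivation:
Tracking all object holders:
Start: note:Judy, lamp:Eve, umbrella:Judy
Event 1 (swap umbrella<->lamp: now umbrella:Eve, lamp:Judy). State: note:Judy, lamp:Judy, umbrella:Eve
Event 2 (swap umbrella<->lamp: now umbrella:Judy, lamp:Eve). State: note:Judy, lamp:Eve, umbrella:Judy
Event 3 (swap note<->lamp: now note:Eve, lamp:Judy). State: note:Eve, lamp:Judy, umbrella:Judy
Event 4 (give lamp: Judy -> Sybil). State: note:Eve, lamp:Sybil, umbrella:Judy
Event 5 (swap lamp<->umbrella: now lamp:Judy, umbrella:Sybil). State: note:Eve, lamp:Judy, umbrella:Sybil
Event 6 (swap note<->lamp: now note:Judy, lamp:Eve). State: note:Judy, lamp:Eve, umbrella:Sybil
Event 7 (swap lamp<->umbrella: now lamp:Sybil, umbrella:Eve). State: note:Judy, lamp:Sybil, umbrella:Eve
Event 8 (give umbrella: Eve -> Sybil). State: note:Judy, lamp:Sybil, umbrella:Sybil
Event 9 (swap note<->umbrella: now note:Sybil, umbrella:Judy). State: note:Sybil, lamp:Sybil, umbrella:Judy
Event 10 (give umbrella: Judy -> Eve). State: note:Sybil, lamp:Sybil, umbrella:Eve

Final state: note:Sybil, lamp:Sybil, umbrella:Eve
The umbrella is held by Eve.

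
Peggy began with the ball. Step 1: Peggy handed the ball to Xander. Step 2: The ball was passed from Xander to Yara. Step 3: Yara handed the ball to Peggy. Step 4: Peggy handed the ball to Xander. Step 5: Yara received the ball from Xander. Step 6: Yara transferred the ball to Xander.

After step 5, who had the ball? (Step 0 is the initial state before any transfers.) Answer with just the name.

Tracking the ball holder through step 5:
After step 0 (start): Peggy
After step 1: Xander
After step 2: Yara
After step 3: Peggy
After step 4: Xander
After step 5: Yara

At step 5, the holder is Yara.

Answer: Yara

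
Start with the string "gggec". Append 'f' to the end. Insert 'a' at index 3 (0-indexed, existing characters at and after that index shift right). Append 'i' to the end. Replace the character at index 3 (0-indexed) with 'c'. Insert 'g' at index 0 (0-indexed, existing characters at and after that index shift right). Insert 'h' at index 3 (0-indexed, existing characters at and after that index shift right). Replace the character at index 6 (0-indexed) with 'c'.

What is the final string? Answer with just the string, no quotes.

Applying each edit step by step:
Start: "gggec"
Op 1 (append 'f'): "gggec" -> "gggecf"
Op 2 (insert 'a' at idx 3): "gggecf" -> "gggaecf"
Op 3 (append 'i'): "gggaecf" -> "gggaecfi"
Op 4 (replace idx 3: 'a' -> 'c'): "gggaecfi" -> "gggcecfi"
Op 5 (insert 'g' at idx 0): "gggcecfi" -> "ggggcecfi"
Op 6 (insert 'h' at idx 3): "ggggcecfi" -> "ggghgcecfi"
Op 7 (replace idx 6: 'e' -> 'c'): "ggghgcecfi" -> "ggghgcccfi"

Answer: ggghgcccfi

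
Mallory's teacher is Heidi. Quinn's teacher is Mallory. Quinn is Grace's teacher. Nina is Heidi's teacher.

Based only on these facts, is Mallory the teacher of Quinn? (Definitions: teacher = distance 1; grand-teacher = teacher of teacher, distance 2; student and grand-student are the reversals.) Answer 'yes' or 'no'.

Reconstructing the teacher chain from the given facts:
  Nina -> Heidi -> Mallory -> Quinn -> Grace
(each arrow means 'teacher of the next')
Positions in the chain (0 = top):
  position of Nina: 0
  position of Heidi: 1
  position of Mallory: 2
  position of Quinn: 3
  position of Grace: 4

Mallory is at position 2, Quinn is at position 3; signed distance (j - i) = 1.
'teacher' requires j - i = 1. Actual distance is 1, so the relation HOLDS.

Answer: yes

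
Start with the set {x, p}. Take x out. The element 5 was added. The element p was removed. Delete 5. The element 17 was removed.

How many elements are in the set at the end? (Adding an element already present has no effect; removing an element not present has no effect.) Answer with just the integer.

Tracking the set through each operation:
Start: {p, x}
Event 1 (remove x): removed. Set: {p}
Event 2 (add 5): added. Set: {5, p}
Event 3 (remove p): removed. Set: {5}
Event 4 (remove 5): removed. Set: {}
Event 5 (remove 17): not present, no change. Set: {}

Final set: {} (size 0)

Answer: 0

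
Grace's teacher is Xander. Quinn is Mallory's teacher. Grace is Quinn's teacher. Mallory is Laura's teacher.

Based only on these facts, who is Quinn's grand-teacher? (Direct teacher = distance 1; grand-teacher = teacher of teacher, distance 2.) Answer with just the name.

Answer: Xander

Derivation:
Reconstructing the teacher chain from the given facts:
  Xander -> Grace -> Quinn -> Mallory -> Laura
(each arrow means 'teacher of the next')
Positions in the chain (0 = top):
  position of Xander: 0
  position of Grace: 1
  position of Quinn: 2
  position of Mallory: 3
  position of Laura: 4

Quinn is at position 2; the grand-teacher is 2 steps up the chain, i.e. position 0: Xander.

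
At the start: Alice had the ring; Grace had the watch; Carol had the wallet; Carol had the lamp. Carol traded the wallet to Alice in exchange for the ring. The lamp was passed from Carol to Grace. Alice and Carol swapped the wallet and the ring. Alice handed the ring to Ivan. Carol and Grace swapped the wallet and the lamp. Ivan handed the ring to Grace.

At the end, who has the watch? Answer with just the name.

Tracking all object holders:
Start: ring:Alice, watch:Grace, wallet:Carol, lamp:Carol
Event 1 (swap wallet<->ring: now wallet:Alice, ring:Carol). State: ring:Carol, watch:Grace, wallet:Alice, lamp:Carol
Event 2 (give lamp: Carol -> Grace). State: ring:Carol, watch:Grace, wallet:Alice, lamp:Grace
Event 3 (swap wallet<->ring: now wallet:Carol, ring:Alice). State: ring:Alice, watch:Grace, wallet:Carol, lamp:Grace
Event 4 (give ring: Alice -> Ivan). State: ring:Ivan, watch:Grace, wallet:Carol, lamp:Grace
Event 5 (swap wallet<->lamp: now wallet:Grace, lamp:Carol). State: ring:Ivan, watch:Grace, wallet:Grace, lamp:Carol
Event 6 (give ring: Ivan -> Grace). State: ring:Grace, watch:Grace, wallet:Grace, lamp:Carol

Final state: ring:Grace, watch:Grace, wallet:Grace, lamp:Carol
The watch is held by Grace.

Answer: Grace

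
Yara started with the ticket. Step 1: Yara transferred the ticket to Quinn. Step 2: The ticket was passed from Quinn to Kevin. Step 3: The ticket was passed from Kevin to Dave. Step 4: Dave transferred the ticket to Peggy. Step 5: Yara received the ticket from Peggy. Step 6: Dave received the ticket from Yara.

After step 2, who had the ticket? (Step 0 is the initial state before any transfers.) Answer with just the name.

Tracking the ticket holder through step 2:
After step 0 (start): Yara
After step 1: Quinn
After step 2: Kevin

At step 2, the holder is Kevin.

Answer: Kevin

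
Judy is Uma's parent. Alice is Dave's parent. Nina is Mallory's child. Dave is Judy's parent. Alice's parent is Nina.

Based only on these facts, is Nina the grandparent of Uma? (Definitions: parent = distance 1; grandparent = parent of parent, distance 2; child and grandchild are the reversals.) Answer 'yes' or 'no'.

Reconstructing the parent chain from the given facts:
  Mallory -> Nina -> Alice -> Dave -> Judy -> Uma
(each arrow means 'parent of the next')
Positions in the chain (0 = top):
  position of Mallory: 0
  position of Nina: 1
  position of Alice: 2
  position of Dave: 3
  position of Judy: 4
  position of Uma: 5

Nina is at position 1, Uma is at position 5; signed distance (j - i) = 4.
'grandparent' requires j - i = 2. Actual distance is 4, so the relation does NOT hold.

Answer: no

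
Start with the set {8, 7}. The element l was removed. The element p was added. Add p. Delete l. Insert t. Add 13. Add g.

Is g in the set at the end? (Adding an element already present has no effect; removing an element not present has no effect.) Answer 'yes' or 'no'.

Answer: yes

Derivation:
Tracking the set through each operation:
Start: {7, 8}
Event 1 (remove l): not present, no change. Set: {7, 8}
Event 2 (add p): added. Set: {7, 8, p}
Event 3 (add p): already present, no change. Set: {7, 8, p}
Event 4 (remove l): not present, no change. Set: {7, 8, p}
Event 5 (add t): added. Set: {7, 8, p, t}
Event 6 (add 13): added. Set: {13, 7, 8, p, t}
Event 7 (add g): added. Set: {13, 7, 8, g, p, t}

Final set: {13, 7, 8, g, p, t} (size 6)
g is in the final set.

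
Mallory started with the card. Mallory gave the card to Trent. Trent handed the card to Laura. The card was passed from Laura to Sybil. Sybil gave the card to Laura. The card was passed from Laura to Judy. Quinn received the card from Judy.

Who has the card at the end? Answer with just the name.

Answer: Quinn

Derivation:
Tracking the card through each event:
Start: Mallory has the card.
After event 1: Trent has the card.
After event 2: Laura has the card.
After event 3: Sybil has the card.
After event 4: Laura has the card.
After event 5: Judy has the card.
After event 6: Quinn has the card.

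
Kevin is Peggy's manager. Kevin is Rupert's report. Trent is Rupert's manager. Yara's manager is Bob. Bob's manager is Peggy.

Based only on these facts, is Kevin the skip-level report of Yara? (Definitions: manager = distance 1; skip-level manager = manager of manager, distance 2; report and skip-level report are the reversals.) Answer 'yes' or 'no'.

Answer: no

Derivation:
Reconstructing the manager chain from the given facts:
  Trent -> Rupert -> Kevin -> Peggy -> Bob -> Yara
(each arrow means 'manager of the next')
Positions in the chain (0 = top):
  position of Trent: 0
  position of Rupert: 1
  position of Kevin: 2
  position of Peggy: 3
  position of Bob: 4
  position of Yara: 5

Kevin is at position 2, Yara is at position 5; signed distance (j - i) = 3.
'skip-level report' requires j - i = -2. Actual distance is 3, so the relation does NOT hold.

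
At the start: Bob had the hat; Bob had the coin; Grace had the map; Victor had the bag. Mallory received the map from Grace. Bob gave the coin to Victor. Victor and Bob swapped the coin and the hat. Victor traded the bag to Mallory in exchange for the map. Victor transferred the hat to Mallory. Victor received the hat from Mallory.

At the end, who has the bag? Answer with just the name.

Answer: Mallory

Derivation:
Tracking all object holders:
Start: hat:Bob, coin:Bob, map:Grace, bag:Victor
Event 1 (give map: Grace -> Mallory). State: hat:Bob, coin:Bob, map:Mallory, bag:Victor
Event 2 (give coin: Bob -> Victor). State: hat:Bob, coin:Victor, map:Mallory, bag:Victor
Event 3 (swap coin<->hat: now coin:Bob, hat:Victor). State: hat:Victor, coin:Bob, map:Mallory, bag:Victor
Event 4 (swap bag<->map: now bag:Mallory, map:Victor). State: hat:Victor, coin:Bob, map:Victor, bag:Mallory
Event 5 (give hat: Victor -> Mallory). State: hat:Mallory, coin:Bob, map:Victor, bag:Mallory
Event 6 (give hat: Mallory -> Victor). State: hat:Victor, coin:Bob, map:Victor, bag:Mallory

Final state: hat:Victor, coin:Bob, map:Victor, bag:Mallory
The bag is held by Mallory.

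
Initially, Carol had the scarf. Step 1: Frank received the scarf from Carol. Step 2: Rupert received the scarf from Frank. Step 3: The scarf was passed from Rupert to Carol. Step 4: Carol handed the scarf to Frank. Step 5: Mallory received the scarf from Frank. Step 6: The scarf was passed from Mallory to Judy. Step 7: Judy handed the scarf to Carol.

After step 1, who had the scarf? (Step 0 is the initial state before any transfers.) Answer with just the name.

Tracking the scarf holder through step 1:
After step 0 (start): Carol
After step 1: Frank

At step 1, the holder is Frank.

Answer: Frank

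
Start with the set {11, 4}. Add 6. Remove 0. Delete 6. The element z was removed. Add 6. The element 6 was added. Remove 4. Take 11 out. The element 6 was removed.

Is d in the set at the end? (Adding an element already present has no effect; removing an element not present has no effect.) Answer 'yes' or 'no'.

Answer: no

Derivation:
Tracking the set through each operation:
Start: {11, 4}
Event 1 (add 6): added. Set: {11, 4, 6}
Event 2 (remove 0): not present, no change. Set: {11, 4, 6}
Event 3 (remove 6): removed. Set: {11, 4}
Event 4 (remove z): not present, no change. Set: {11, 4}
Event 5 (add 6): added. Set: {11, 4, 6}
Event 6 (add 6): already present, no change. Set: {11, 4, 6}
Event 7 (remove 4): removed. Set: {11, 6}
Event 8 (remove 11): removed. Set: {6}
Event 9 (remove 6): removed. Set: {}

Final set: {} (size 0)
d is NOT in the final set.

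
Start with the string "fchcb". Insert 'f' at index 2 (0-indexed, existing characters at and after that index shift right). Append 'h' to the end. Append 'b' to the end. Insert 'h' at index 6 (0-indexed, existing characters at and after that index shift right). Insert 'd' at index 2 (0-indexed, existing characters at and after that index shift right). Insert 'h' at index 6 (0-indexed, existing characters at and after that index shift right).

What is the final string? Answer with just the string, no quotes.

Applying each edit step by step:
Start: "fchcb"
Op 1 (insert 'f' at idx 2): "fchcb" -> "fcfhcb"
Op 2 (append 'h'): "fcfhcb" -> "fcfhcbh"
Op 3 (append 'b'): "fcfhcbh" -> "fcfhcbhb"
Op 4 (insert 'h' at idx 6): "fcfhcbhb" -> "fcfhcbhhb"
Op 5 (insert 'd' at idx 2): "fcfhcbhhb" -> "fcdfhcbhhb"
Op 6 (insert 'h' at idx 6): "fcdfhcbhhb" -> "fcdfhchbhhb"

Answer: fcdfhchbhhb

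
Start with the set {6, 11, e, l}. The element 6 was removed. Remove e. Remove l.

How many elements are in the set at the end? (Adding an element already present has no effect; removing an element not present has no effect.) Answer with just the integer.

Answer: 1

Derivation:
Tracking the set through each operation:
Start: {11, 6, e, l}
Event 1 (remove 6): removed. Set: {11, e, l}
Event 2 (remove e): removed. Set: {11, l}
Event 3 (remove l): removed. Set: {11}

Final set: {11} (size 1)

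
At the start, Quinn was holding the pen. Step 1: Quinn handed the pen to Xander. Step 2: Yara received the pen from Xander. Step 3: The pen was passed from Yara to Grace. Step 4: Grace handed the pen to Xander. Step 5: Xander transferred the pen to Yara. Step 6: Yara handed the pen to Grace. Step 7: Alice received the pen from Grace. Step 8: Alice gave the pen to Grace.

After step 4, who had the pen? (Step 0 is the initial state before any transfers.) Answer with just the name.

Answer: Xander

Derivation:
Tracking the pen holder through step 4:
After step 0 (start): Quinn
After step 1: Xander
After step 2: Yara
After step 3: Grace
After step 4: Xander

At step 4, the holder is Xander.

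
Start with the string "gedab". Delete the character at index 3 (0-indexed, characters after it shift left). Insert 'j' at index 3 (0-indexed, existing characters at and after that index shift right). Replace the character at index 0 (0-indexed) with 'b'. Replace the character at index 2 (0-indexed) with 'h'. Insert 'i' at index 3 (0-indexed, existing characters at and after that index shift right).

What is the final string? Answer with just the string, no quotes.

Applying each edit step by step:
Start: "gedab"
Op 1 (delete idx 3 = 'a'): "gedab" -> "gedb"
Op 2 (insert 'j' at idx 3): "gedb" -> "gedjb"
Op 3 (replace idx 0: 'g' -> 'b'): "gedjb" -> "bedjb"
Op 4 (replace idx 2: 'd' -> 'h'): "bedjb" -> "behjb"
Op 5 (insert 'i' at idx 3): "behjb" -> "behijb"

Answer: behijb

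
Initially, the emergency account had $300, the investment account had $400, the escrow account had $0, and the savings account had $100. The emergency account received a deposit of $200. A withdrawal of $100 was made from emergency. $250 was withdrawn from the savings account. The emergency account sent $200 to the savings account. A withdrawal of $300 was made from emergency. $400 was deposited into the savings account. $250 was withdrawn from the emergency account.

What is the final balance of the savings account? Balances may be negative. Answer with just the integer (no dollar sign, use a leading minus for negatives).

Answer: 450

Derivation:
Tracking account balances step by step:
Start: emergency=300, investment=400, escrow=0, savings=100
Event 1 (deposit 200 to emergency): emergency: 300 + 200 = 500. Balances: emergency=500, investment=400, escrow=0, savings=100
Event 2 (withdraw 100 from emergency): emergency: 500 - 100 = 400. Balances: emergency=400, investment=400, escrow=0, savings=100
Event 3 (withdraw 250 from savings): savings: 100 - 250 = -150. Balances: emergency=400, investment=400, escrow=0, savings=-150
Event 4 (transfer 200 emergency -> savings): emergency: 400 - 200 = 200, savings: -150 + 200 = 50. Balances: emergency=200, investment=400, escrow=0, savings=50
Event 5 (withdraw 300 from emergency): emergency: 200 - 300 = -100. Balances: emergency=-100, investment=400, escrow=0, savings=50
Event 6 (deposit 400 to savings): savings: 50 + 400 = 450. Balances: emergency=-100, investment=400, escrow=0, savings=450
Event 7 (withdraw 250 from emergency): emergency: -100 - 250 = -350. Balances: emergency=-350, investment=400, escrow=0, savings=450

Final balance of savings: 450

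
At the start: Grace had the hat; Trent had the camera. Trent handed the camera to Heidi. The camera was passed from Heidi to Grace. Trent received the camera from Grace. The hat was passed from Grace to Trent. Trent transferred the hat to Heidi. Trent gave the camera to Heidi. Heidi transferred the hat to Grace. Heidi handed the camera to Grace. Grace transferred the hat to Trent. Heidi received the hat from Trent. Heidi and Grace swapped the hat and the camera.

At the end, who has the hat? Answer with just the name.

Answer: Grace

Derivation:
Tracking all object holders:
Start: hat:Grace, camera:Trent
Event 1 (give camera: Trent -> Heidi). State: hat:Grace, camera:Heidi
Event 2 (give camera: Heidi -> Grace). State: hat:Grace, camera:Grace
Event 3 (give camera: Grace -> Trent). State: hat:Grace, camera:Trent
Event 4 (give hat: Grace -> Trent). State: hat:Trent, camera:Trent
Event 5 (give hat: Trent -> Heidi). State: hat:Heidi, camera:Trent
Event 6 (give camera: Trent -> Heidi). State: hat:Heidi, camera:Heidi
Event 7 (give hat: Heidi -> Grace). State: hat:Grace, camera:Heidi
Event 8 (give camera: Heidi -> Grace). State: hat:Grace, camera:Grace
Event 9 (give hat: Grace -> Trent). State: hat:Trent, camera:Grace
Event 10 (give hat: Trent -> Heidi). State: hat:Heidi, camera:Grace
Event 11 (swap hat<->camera: now hat:Grace, camera:Heidi). State: hat:Grace, camera:Heidi

Final state: hat:Grace, camera:Heidi
The hat is held by Grace.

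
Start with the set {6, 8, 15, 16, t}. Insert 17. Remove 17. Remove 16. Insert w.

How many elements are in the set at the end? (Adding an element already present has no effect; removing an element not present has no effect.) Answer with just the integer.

Tracking the set through each operation:
Start: {15, 16, 6, 8, t}
Event 1 (add 17): added. Set: {15, 16, 17, 6, 8, t}
Event 2 (remove 17): removed. Set: {15, 16, 6, 8, t}
Event 3 (remove 16): removed. Set: {15, 6, 8, t}
Event 4 (add w): added. Set: {15, 6, 8, t, w}

Final set: {15, 6, 8, t, w} (size 5)

Answer: 5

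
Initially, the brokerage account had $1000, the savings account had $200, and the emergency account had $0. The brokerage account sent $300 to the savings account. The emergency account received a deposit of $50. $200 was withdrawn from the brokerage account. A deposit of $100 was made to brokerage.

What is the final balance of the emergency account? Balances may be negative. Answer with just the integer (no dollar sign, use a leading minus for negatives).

Answer: 50

Derivation:
Tracking account balances step by step:
Start: brokerage=1000, savings=200, emergency=0
Event 1 (transfer 300 brokerage -> savings): brokerage: 1000 - 300 = 700, savings: 200 + 300 = 500. Balances: brokerage=700, savings=500, emergency=0
Event 2 (deposit 50 to emergency): emergency: 0 + 50 = 50. Balances: brokerage=700, savings=500, emergency=50
Event 3 (withdraw 200 from brokerage): brokerage: 700 - 200 = 500. Balances: brokerage=500, savings=500, emergency=50
Event 4 (deposit 100 to brokerage): brokerage: 500 + 100 = 600. Balances: brokerage=600, savings=500, emergency=50

Final balance of emergency: 50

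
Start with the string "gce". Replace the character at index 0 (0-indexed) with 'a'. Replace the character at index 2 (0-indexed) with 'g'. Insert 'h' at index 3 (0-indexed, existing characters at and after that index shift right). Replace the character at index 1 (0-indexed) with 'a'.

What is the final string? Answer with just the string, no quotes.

Applying each edit step by step:
Start: "gce"
Op 1 (replace idx 0: 'g' -> 'a'): "gce" -> "ace"
Op 2 (replace idx 2: 'e' -> 'g'): "ace" -> "acg"
Op 3 (insert 'h' at idx 3): "acg" -> "acgh"
Op 4 (replace idx 1: 'c' -> 'a'): "acgh" -> "aagh"

Answer: aagh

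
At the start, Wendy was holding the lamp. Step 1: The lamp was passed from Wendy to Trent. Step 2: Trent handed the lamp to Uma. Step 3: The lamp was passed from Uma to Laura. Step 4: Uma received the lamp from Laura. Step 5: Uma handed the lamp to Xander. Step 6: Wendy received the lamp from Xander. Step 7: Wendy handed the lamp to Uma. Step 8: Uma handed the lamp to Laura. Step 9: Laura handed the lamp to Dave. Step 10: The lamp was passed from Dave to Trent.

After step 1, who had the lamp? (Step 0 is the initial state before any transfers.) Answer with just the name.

Tracking the lamp holder through step 1:
After step 0 (start): Wendy
After step 1: Trent

At step 1, the holder is Trent.

Answer: Trent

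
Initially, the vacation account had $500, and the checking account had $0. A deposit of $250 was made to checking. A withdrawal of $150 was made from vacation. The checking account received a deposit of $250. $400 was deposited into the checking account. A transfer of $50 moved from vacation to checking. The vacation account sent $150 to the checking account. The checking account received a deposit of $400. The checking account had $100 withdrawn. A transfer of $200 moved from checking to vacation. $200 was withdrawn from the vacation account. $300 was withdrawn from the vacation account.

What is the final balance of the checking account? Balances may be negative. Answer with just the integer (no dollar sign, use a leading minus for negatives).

Tracking account balances step by step:
Start: vacation=500, checking=0
Event 1 (deposit 250 to checking): checking: 0 + 250 = 250. Balances: vacation=500, checking=250
Event 2 (withdraw 150 from vacation): vacation: 500 - 150 = 350. Balances: vacation=350, checking=250
Event 3 (deposit 250 to checking): checking: 250 + 250 = 500. Balances: vacation=350, checking=500
Event 4 (deposit 400 to checking): checking: 500 + 400 = 900. Balances: vacation=350, checking=900
Event 5 (transfer 50 vacation -> checking): vacation: 350 - 50 = 300, checking: 900 + 50 = 950. Balances: vacation=300, checking=950
Event 6 (transfer 150 vacation -> checking): vacation: 300 - 150 = 150, checking: 950 + 150 = 1100. Balances: vacation=150, checking=1100
Event 7 (deposit 400 to checking): checking: 1100 + 400 = 1500. Balances: vacation=150, checking=1500
Event 8 (withdraw 100 from checking): checking: 1500 - 100 = 1400. Balances: vacation=150, checking=1400
Event 9 (transfer 200 checking -> vacation): checking: 1400 - 200 = 1200, vacation: 150 + 200 = 350. Balances: vacation=350, checking=1200
Event 10 (withdraw 200 from vacation): vacation: 350 - 200 = 150. Balances: vacation=150, checking=1200
Event 11 (withdraw 300 from vacation): vacation: 150 - 300 = -150. Balances: vacation=-150, checking=1200

Final balance of checking: 1200

Answer: 1200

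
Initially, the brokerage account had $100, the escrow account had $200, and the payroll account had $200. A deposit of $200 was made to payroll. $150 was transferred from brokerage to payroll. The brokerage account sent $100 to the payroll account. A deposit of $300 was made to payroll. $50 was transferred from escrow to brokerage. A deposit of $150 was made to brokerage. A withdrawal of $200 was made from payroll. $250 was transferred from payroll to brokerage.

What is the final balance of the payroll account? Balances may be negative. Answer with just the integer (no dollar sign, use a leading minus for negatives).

Answer: 500

Derivation:
Tracking account balances step by step:
Start: brokerage=100, escrow=200, payroll=200
Event 1 (deposit 200 to payroll): payroll: 200 + 200 = 400. Balances: brokerage=100, escrow=200, payroll=400
Event 2 (transfer 150 brokerage -> payroll): brokerage: 100 - 150 = -50, payroll: 400 + 150 = 550. Balances: brokerage=-50, escrow=200, payroll=550
Event 3 (transfer 100 brokerage -> payroll): brokerage: -50 - 100 = -150, payroll: 550 + 100 = 650. Balances: brokerage=-150, escrow=200, payroll=650
Event 4 (deposit 300 to payroll): payroll: 650 + 300 = 950. Balances: brokerage=-150, escrow=200, payroll=950
Event 5 (transfer 50 escrow -> brokerage): escrow: 200 - 50 = 150, brokerage: -150 + 50 = -100. Balances: brokerage=-100, escrow=150, payroll=950
Event 6 (deposit 150 to brokerage): brokerage: -100 + 150 = 50. Balances: brokerage=50, escrow=150, payroll=950
Event 7 (withdraw 200 from payroll): payroll: 950 - 200 = 750. Balances: brokerage=50, escrow=150, payroll=750
Event 8 (transfer 250 payroll -> brokerage): payroll: 750 - 250 = 500, brokerage: 50 + 250 = 300. Balances: brokerage=300, escrow=150, payroll=500

Final balance of payroll: 500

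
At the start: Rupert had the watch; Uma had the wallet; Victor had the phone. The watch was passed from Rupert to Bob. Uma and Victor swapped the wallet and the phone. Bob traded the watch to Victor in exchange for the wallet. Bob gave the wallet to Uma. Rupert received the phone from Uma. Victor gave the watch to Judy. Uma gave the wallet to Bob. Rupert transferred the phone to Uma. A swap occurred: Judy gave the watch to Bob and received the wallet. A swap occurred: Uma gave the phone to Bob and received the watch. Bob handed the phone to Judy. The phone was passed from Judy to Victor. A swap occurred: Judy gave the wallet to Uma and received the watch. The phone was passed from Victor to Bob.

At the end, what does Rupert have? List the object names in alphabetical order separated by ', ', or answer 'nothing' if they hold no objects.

Answer: nothing

Derivation:
Tracking all object holders:
Start: watch:Rupert, wallet:Uma, phone:Victor
Event 1 (give watch: Rupert -> Bob). State: watch:Bob, wallet:Uma, phone:Victor
Event 2 (swap wallet<->phone: now wallet:Victor, phone:Uma). State: watch:Bob, wallet:Victor, phone:Uma
Event 3 (swap watch<->wallet: now watch:Victor, wallet:Bob). State: watch:Victor, wallet:Bob, phone:Uma
Event 4 (give wallet: Bob -> Uma). State: watch:Victor, wallet:Uma, phone:Uma
Event 5 (give phone: Uma -> Rupert). State: watch:Victor, wallet:Uma, phone:Rupert
Event 6 (give watch: Victor -> Judy). State: watch:Judy, wallet:Uma, phone:Rupert
Event 7 (give wallet: Uma -> Bob). State: watch:Judy, wallet:Bob, phone:Rupert
Event 8 (give phone: Rupert -> Uma). State: watch:Judy, wallet:Bob, phone:Uma
Event 9 (swap watch<->wallet: now watch:Bob, wallet:Judy). State: watch:Bob, wallet:Judy, phone:Uma
Event 10 (swap phone<->watch: now phone:Bob, watch:Uma). State: watch:Uma, wallet:Judy, phone:Bob
Event 11 (give phone: Bob -> Judy). State: watch:Uma, wallet:Judy, phone:Judy
Event 12 (give phone: Judy -> Victor). State: watch:Uma, wallet:Judy, phone:Victor
Event 13 (swap wallet<->watch: now wallet:Uma, watch:Judy). State: watch:Judy, wallet:Uma, phone:Victor
Event 14 (give phone: Victor -> Bob). State: watch:Judy, wallet:Uma, phone:Bob

Final state: watch:Judy, wallet:Uma, phone:Bob
Rupert holds: (nothing).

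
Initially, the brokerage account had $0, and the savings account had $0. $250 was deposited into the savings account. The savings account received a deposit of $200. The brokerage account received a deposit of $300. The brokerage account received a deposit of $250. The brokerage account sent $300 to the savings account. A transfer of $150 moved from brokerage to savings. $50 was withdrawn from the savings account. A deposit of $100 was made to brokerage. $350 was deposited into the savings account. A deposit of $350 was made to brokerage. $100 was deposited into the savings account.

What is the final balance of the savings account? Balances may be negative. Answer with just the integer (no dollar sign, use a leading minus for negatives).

Tracking account balances step by step:
Start: brokerage=0, savings=0
Event 1 (deposit 250 to savings): savings: 0 + 250 = 250. Balances: brokerage=0, savings=250
Event 2 (deposit 200 to savings): savings: 250 + 200 = 450. Balances: brokerage=0, savings=450
Event 3 (deposit 300 to brokerage): brokerage: 0 + 300 = 300. Balances: brokerage=300, savings=450
Event 4 (deposit 250 to brokerage): brokerage: 300 + 250 = 550. Balances: brokerage=550, savings=450
Event 5 (transfer 300 brokerage -> savings): brokerage: 550 - 300 = 250, savings: 450 + 300 = 750. Balances: brokerage=250, savings=750
Event 6 (transfer 150 brokerage -> savings): brokerage: 250 - 150 = 100, savings: 750 + 150 = 900. Balances: brokerage=100, savings=900
Event 7 (withdraw 50 from savings): savings: 900 - 50 = 850. Balances: brokerage=100, savings=850
Event 8 (deposit 100 to brokerage): brokerage: 100 + 100 = 200. Balances: brokerage=200, savings=850
Event 9 (deposit 350 to savings): savings: 850 + 350 = 1200. Balances: brokerage=200, savings=1200
Event 10 (deposit 350 to brokerage): brokerage: 200 + 350 = 550. Balances: brokerage=550, savings=1200
Event 11 (deposit 100 to savings): savings: 1200 + 100 = 1300. Balances: brokerage=550, savings=1300

Final balance of savings: 1300

Answer: 1300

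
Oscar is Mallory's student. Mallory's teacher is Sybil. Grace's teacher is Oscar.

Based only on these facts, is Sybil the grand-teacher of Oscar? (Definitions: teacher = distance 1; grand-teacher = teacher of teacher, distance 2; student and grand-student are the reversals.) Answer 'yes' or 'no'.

Reconstructing the teacher chain from the given facts:
  Sybil -> Mallory -> Oscar -> Grace
(each arrow means 'teacher of the next')
Positions in the chain (0 = top):
  position of Sybil: 0
  position of Mallory: 1
  position of Oscar: 2
  position of Grace: 3

Sybil is at position 0, Oscar is at position 2; signed distance (j - i) = 2.
'grand-teacher' requires j - i = 2. Actual distance is 2, so the relation HOLDS.

Answer: yes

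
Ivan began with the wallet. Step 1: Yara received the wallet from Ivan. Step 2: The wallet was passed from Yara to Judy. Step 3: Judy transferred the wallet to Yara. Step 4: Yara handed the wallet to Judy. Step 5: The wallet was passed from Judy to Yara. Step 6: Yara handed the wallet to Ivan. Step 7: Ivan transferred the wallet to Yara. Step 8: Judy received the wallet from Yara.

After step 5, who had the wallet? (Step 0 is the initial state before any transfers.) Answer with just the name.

Tracking the wallet holder through step 5:
After step 0 (start): Ivan
After step 1: Yara
After step 2: Judy
After step 3: Yara
After step 4: Judy
After step 5: Yara

At step 5, the holder is Yara.

Answer: Yara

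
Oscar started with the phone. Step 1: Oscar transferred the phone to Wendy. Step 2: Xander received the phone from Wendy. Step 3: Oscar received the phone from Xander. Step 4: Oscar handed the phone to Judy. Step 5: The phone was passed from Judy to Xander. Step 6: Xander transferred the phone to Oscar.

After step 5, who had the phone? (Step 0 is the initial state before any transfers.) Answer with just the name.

Answer: Xander

Derivation:
Tracking the phone holder through step 5:
After step 0 (start): Oscar
After step 1: Wendy
After step 2: Xander
After step 3: Oscar
After step 4: Judy
After step 5: Xander

At step 5, the holder is Xander.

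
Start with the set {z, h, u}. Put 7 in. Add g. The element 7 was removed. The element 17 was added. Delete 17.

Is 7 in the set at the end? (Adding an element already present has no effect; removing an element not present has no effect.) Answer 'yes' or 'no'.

Tracking the set through each operation:
Start: {h, u, z}
Event 1 (add 7): added. Set: {7, h, u, z}
Event 2 (add g): added. Set: {7, g, h, u, z}
Event 3 (remove 7): removed. Set: {g, h, u, z}
Event 4 (add 17): added. Set: {17, g, h, u, z}
Event 5 (remove 17): removed. Set: {g, h, u, z}

Final set: {g, h, u, z} (size 4)
7 is NOT in the final set.

Answer: no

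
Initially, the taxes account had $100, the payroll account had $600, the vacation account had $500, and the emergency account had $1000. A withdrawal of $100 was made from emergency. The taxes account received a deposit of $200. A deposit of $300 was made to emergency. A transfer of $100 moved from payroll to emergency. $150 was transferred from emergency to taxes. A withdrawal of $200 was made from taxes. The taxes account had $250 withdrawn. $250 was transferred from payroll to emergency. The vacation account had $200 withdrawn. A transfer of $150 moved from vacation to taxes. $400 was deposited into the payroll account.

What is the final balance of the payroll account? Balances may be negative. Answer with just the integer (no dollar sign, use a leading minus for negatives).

Answer: 650

Derivation:
Tracking account balances step by step:
Start: taxes=100, payroll=600, vacation=500, emergency=1000
Event 1 (withdraw 100 from emergency): emergency: 1000 - 100 = 900. Balances: taxes=100, payroll=600, vacation=500, emergency=900
Event 2 (deposit 200 to taxes): taxes: 100 + 200 = 300. Balances: taxes=300, payroll=600, vacation=500, emergency=900
Event 3 (deposit 300 to emergency): emergency: 900 + 300 = 1200. Balances: taxes=300, payroll=600, vacation=500, emergency=1200
Event 4 (transfer 100 payroll -> emergency): payroll: 600 - 100 = 500, emergency: 1200 + 100 = 1300. Balances: taxes=300, payroll=500, vacation=500, emergency=1300
Event 5 (transfer 150 emergency -> taxes): emergency: 1300 - 150 = 1150, taxes: 300 + 150 = 450. Balances: taxes=450, payroll=500, vacation=500, emergency=1150
Event 6 (withdraw 200 from taxes): taxes: 450 - 200 = 250. Balances: taxes=250, payroll=500, vacation=500, emergency=1150
Event 7 (withdraw 250 from taxes): taxes: 250 - 250 = 0. Balances: taxes=0, payroll=500, vacation=500, emergency=1150
Event 8 (transfer 250 payroll -> emergency): payroll: 500 - 250 = 250, emergency: 1150 + 250 = 1400. Balances: taxes=0, payroll=250, vacation=500, emergency=1400
Event 9 (withdraw 200 from vacation): vacation: 500 - 200 = 300. Balances: taxes=0, payroll=250, vacation=300, emergency=1400
Event 10 (transfer 150 vacation -> taxes): vacation: 300 - 150 = 150, taxes: 0 + 150 = 150. Balances: taxes=150, payroll=250, vacation=150, emergency=1400
Event 11 (deposit 400 to payroll): payroll: 250 + 400 = 650. Balances: taxes=150, payroll=650, vacation=150, emergency=1400

Final balance of payroll: 650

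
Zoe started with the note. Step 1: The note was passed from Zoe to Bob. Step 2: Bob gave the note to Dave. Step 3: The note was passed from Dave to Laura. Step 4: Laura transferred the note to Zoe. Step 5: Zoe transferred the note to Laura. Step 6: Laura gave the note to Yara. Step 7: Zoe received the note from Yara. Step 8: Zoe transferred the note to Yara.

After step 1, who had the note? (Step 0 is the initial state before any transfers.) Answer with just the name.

Tracking the note holder through step 1:
After step 0 (start): Zoe
After step 1: Bob

At step 1, the holder is Bob.

Answer: Bob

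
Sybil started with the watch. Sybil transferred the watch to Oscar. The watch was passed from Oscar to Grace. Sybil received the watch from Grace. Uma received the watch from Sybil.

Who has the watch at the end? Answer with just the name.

Tracking the watch through each event:
Start: Sybil has the watch.
After event 1: Oscar has the watch.
After event 2: Grace has the watch.
After event 3: Sybil has the watch.
After event 4: Uma has the watch.

Answer: Uma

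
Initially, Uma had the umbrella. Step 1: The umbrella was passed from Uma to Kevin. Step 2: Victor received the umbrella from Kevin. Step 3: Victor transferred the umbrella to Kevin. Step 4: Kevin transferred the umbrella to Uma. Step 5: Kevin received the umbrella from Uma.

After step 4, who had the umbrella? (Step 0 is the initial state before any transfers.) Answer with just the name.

Tracking the umbrella holder through step 4:
After step 0 (start): Uma
After step 1: Kevin
After step 2: Victor
After step 3: Kevin
After step 4: Uma

At step 4, the holder is Uma.

Answer: Uma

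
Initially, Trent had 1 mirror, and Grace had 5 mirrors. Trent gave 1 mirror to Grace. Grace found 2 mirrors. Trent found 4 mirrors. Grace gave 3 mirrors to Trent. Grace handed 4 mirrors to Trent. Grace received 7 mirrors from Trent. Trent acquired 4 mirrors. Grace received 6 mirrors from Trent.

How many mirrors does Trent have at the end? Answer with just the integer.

Answer: 2

Derivation:
Tracking counts step by step:
Start: Trent=1, Grace=5
Event 1 (Trent -> Grace, 1): Trent: 1 -> 0, Grace: 5 -> 6. State: Trent=0, Grace=6
Event 2 (Grace +2): Grace: 6 -> 8. State: Trent=0, Grace=8
Event 3 (Trent +4): Trent: 0 -> 4. State: Trent=4, Grace=8
Event 4 (Grace -> Trent, 3): Grace: 8 -> 5, Trent: 4 -> 7. State: Trent=7, Grace=5
Event 5 (Grace -> Trent, 4): Grace: 5 -> 1, Trent: 7 -> 11. State: Trent=11, Grace=1
Event 6 (Trent -> Grace, 7): Trent: 11 -> 4, Grace: 1 -> 8. State: Trent=4, Grace=8
Event 7 (Trent +4): Trent: 4 -> 8. State: Trent=8, Grace=8
Event 8 (Trent -> Grace, 6): Trent: 8 -> 2, Grace: 8 -> 14. State: Trent=2, Grace=14

Trent's final count: 2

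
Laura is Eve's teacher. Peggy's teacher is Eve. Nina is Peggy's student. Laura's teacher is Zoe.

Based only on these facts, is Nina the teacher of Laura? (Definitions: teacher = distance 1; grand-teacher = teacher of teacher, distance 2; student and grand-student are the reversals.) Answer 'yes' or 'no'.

Answer: no

Derivation:
Reconstructing the teacher chain from the given facts:
  Zoe -> Laura -> Eve -> Peggy -> Nina
(each arrow means 'teacher of the next')
Positions in the chain (0 = top):
  position of Zoe: 0
  position of Laura: 1
  position of Eve: 2
  position of Peggy: 3
  position of Nina: 4

Nina is at position 4, Laura is at position 1; signed distance (j - i) = -3.
'teacher' requires j - i = 1. Actual distance is -3, so the relation does NOT hold.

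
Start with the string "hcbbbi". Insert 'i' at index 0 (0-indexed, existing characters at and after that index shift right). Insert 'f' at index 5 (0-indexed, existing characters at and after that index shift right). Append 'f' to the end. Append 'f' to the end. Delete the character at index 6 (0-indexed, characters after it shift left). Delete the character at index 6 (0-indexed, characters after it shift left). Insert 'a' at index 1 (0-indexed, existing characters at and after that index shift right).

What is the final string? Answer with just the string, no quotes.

Applying each edit step by step:
Start: "hcbbbi"
Op 1 (insert 'i' at idx 0): "hcbbbi" -> "ihcbbbi"
Op 2 (insert 'f' at idx 5): "ihcbbbi" -> "ihcbbfbi"
Op 3 (append 'f'): "ihcbbfbi" -> "ihcbbfbif"
Op 4 (append 'f'): "ihcbbfbif" -> "ihcbbfbiff"
Op 5 (delete idx 6 = 'b'): "ihcbbfbiff" -> "ihcbbfiff"
Op 6 (delete idx 6 = 'i'): "ihcbbfiff" -> "ihcbbfff"
Op 7 (insert 'a' at idx 1): "ihcbbfff" -> "iahcbbfff"

Answer: iahcbbfff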